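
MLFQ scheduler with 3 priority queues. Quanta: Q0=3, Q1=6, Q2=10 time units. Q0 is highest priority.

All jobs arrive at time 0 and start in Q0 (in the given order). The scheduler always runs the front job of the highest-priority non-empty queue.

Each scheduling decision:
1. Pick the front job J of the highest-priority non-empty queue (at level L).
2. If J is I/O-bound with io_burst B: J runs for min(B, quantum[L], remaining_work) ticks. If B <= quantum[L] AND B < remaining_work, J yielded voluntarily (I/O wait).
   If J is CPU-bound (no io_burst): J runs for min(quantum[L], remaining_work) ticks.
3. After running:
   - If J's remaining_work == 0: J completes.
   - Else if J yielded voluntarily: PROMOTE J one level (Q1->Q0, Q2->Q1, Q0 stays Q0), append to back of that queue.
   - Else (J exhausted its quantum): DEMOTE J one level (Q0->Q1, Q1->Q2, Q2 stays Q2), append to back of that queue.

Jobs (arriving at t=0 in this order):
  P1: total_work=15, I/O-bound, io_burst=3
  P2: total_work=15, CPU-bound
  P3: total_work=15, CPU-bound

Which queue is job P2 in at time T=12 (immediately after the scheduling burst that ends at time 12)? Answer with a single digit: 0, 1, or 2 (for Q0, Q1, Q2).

t=0-3: P1@Q0 runs 3, rem=12, I/O yield, promote→Q0. Q0=[P2,P3,P1] Q1=[] Q2=[]
t=3-6: P2@Q0 runs 3, rem=12, quantum used, demote→Q1. Q0=[P3,P1] Q1=[P2] Q2=[]
t=6-9: P3@Q0 runs 3, rem=12, quantum used, demote→Q1. Q0=[P1] Q1=[P2,P3] Q2=[]
t=9-12: P1@Q0 runs 3, rem=9, I/O yield, promote→Q0. Q0=[P1] Q1=[P2,P3] Q2=[]
t=12-15: P1@Q0 runs 3, rem=6, I/O yield, promote→Q0. Q0=[P1] Q1=[P2,P3] Q2=[]
t=15-18: P1@Q0 runs 3, rem=3, I/O yield, promote→Q0. Q0=[P1] Q1=[P2,P3] Q2=[]
t=18-21: P1@Q0 runs 3, rem=0, completes. Q0=[] Q1=[P2,P3] Q2=[]
t=21-27: P2@Q1 runs 6, rem=6, quantum used, demote→Q2. Q0=[] Q1=[P3] Q2=[P2]
t=27-33: P3@Q1 runs 6, rem=6, quantum used, demote→Q2. Q0=[] Q1=[] Q2=[P2,P3]
t=33-39: P2@Q2 runs 6, rem=0, completes. Q0=[] Q1=[] Q2=[P3]
t=39-45: P3@Q2 runs 6, rem=0, completes. Q0=[] Q1=[] Q2=[]

Answer: 1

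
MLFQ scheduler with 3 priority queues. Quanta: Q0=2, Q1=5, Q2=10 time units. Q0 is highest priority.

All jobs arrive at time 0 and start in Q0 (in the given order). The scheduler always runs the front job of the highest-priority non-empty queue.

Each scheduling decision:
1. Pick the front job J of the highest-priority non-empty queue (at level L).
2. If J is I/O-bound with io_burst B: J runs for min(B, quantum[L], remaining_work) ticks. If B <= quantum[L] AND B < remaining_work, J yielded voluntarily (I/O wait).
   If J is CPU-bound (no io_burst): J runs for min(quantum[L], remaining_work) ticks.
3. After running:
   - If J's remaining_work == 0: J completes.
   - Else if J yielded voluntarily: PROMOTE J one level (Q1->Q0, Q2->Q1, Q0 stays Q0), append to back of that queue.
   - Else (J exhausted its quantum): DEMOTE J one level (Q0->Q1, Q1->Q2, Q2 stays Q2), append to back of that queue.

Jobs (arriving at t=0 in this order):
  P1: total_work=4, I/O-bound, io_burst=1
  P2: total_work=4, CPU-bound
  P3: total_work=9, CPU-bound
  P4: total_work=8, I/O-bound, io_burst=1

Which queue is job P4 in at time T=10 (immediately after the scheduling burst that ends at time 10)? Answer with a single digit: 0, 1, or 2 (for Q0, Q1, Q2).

t=0-1: P1@Q0 runs 1, rem=3, I/O yield, promote→Q0. Q0=[P2,P3,P4,P1] Q1=[] Q2=[]
t=1-3: P2@Q0 runs 2, rem=2, quantum used, demote→Q1. Q0=[P3,P4,P1] Q1=[P2] Q2=[]
t=3-5: P3@Q0 runs 2, rem=7, quantum used, demote→Q1. Q0=[P4,P1] Q1=[P2,P3] Q2=[]
t=5-6: P4@Q0 runs 1, rem=7, I/O yield, promote→Q0. Q0=[P1,P4] Q1=[P2,P3] Q2=[]
t=6-7: P1@Q0 runs 1, rem=2, I/O yield, promote→Q0. Q0=[P4,P1] Q1=[P2,P3] Q2=[]
t=7-8: P4@Q0 runs 1, rem=6, I/O yield, promote→Q0. Q0=[P1,P4] Q1=[P2,P3] Q2=[]
t=8-9: P1@Q0 runs 1, rem=1, I/O yield, promote→Q0. Q0=[P4,P1] Q1=[P2,P3] Q2=[]
t=9-10: P4@Q0 runs 1, rem=5, I/O yield, promote→Q0. Q0=[P1,P4] Q1=[P2,P3] Q2=[]
t=10-11: P1@Q0 runs 1, rem=0, completes. Q0=[P4] Q1=[P2,P3] Q2=[]
t=11-12: P4@Q0 runs 1, rem=4, I/O yield, promote→Q0. Q0=[P4] Q1=[P2,P3] Q2=[]
t=12-13: P4@Q0 runs 1, rem=3, I/O yield, promote→Q0. Q0=[P4] Q1=[P2,P3] Q2=[]
t=13-14: P4@Q0 runs 1, rem=2, I/O yield, promote→Q0. Q0=[P4] Q1=[P2,P3] Q2=[]
t=14-15: P4@Q0 runs 1, rem=1, I/O yield, promote→Q0. Q0=[P4] Q1=[P2,P3] Q2=[]
t=15-16: P4@Q0 runs 1, rem=0, completes. Q0=[] Q1=[P2,P3] Q2=[]
t=16-18: P2@Q1 runs 2, rem=0, completes. Q0=[] Q1=[P3] Q2=[]
t=18-23: P3@Q1 runs 5, rem=2, quantum used, demote→Q2. Q0=[] Q1=[] Q2=[P3]
t=23-25: P3@Q2 runs 2, rem=0, completes. Q0=[] Q1=[] Q2=[]

Answer: 0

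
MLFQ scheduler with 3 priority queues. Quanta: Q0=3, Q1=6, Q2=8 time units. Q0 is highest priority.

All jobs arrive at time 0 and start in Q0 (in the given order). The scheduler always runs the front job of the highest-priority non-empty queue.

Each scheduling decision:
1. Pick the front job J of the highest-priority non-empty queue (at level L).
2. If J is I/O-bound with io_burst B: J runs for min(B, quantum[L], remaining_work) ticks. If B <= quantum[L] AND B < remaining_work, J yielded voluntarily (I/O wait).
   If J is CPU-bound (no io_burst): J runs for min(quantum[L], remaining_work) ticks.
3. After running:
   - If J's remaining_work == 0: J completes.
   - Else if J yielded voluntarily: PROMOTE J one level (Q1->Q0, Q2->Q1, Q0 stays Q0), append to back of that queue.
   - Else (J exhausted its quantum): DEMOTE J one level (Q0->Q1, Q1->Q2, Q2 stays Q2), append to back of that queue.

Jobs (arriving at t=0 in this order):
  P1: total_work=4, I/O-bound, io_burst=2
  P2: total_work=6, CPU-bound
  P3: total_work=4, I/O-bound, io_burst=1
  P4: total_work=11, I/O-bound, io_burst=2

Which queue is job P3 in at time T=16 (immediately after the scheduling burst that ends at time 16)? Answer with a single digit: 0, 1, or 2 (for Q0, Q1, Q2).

Answer: 0

Derivation:
t=0-2: P1@Q0 runs 2, rem=2, I/O yield, promote→Q0. Q0=[P2,P3,P4,P1] Q1=[] Q2=[]
t=2-5: P2@Q0 runs 3, rem=3, quantum used, demote→Q1. Q0=[P3,P4,P1] Q1=[P2] Q2=[]
t=5-6: P3@Q0 runs 1, rem=3, I/O yield, promote→Q0. Q0=[P4,P1,P3] Q1=[P2] Q2=[]
t=6-8: P4@Q0 runs 2, rem=9, I/O yield, promote→Q0. Q0=[P1,P3,P4] Q1=[P2] Q2=[]
t=8-10: P1@Q0 runs 2, rem=0, completes. Q0=[P3,P4] Q1=[P2] Q2=[]
t=10-11: P3@Q0 runs 1, rem=2, I/O yield, promote→Q0. Q0=[P4,P3] Q1=[P2] Q2=[]
t=11-13: P4@Q0 runs 2, rem=7, I/O yield, promote→Q0. Q0=[P3,P4] Q1=[P2] Q2=[]
t=13-14: P3@Q0 runs 1, rem=1, I/O yield, promote→Q0. Q0=[P4,P3] Q1=[P2] Q2=[]
t=14-16: P4@Q0 runs 2, rem=5, I/O yield, promote→Q0. Q0=[P3,P4] Q1=[P2] Q2=[]
t=16-17: P3@Q0 runs 1, rem=0, completes. Q0=[P4] Q1=[P2] Q2=[]
t=17-19: P4@Q0 runs 2, rem=3, I/O yield, promote→Q0. Q0=[P4] Q1=[P2] Q2=[]
t=19-21: P4@Q0 runs 2, rem=1, I/O yield, promote→Q0. Q0=[P4] Q1=[P2] Q2=[]
t=21-22: P4@Q0 runs 1, rem=0, completes. Q0=[] Q1=[P2] Q2=[]
t=22-25: P2@Q1 runs 3, rem=0, completes. Q0=[] Q1=[] Q2=[]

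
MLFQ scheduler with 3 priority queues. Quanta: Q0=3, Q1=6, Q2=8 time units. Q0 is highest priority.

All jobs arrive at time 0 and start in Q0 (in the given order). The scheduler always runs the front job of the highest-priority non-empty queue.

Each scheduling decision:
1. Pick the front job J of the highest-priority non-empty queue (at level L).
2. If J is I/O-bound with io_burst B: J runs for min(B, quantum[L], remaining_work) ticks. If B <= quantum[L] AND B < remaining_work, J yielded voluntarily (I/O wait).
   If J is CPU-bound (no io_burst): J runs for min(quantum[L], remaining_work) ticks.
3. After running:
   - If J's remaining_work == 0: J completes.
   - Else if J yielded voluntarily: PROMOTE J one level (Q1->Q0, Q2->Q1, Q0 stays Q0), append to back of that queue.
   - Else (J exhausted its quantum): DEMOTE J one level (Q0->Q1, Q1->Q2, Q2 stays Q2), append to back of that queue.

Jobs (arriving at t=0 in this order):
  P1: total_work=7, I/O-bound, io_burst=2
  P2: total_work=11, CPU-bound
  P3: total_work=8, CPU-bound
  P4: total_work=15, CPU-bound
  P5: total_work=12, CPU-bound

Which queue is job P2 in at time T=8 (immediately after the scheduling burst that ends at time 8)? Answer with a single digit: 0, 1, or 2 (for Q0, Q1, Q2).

Answer: 1

Derivation:
t=0-2: P1@Q0 runs 2, rem=5, I/O yield, promote→Q0. Q0=[P2,P3,P4,P5,P1] Q1=[] Q2=[]
t=2-5: P2@Q0 runs 3, rem=8, quantum used, demote→Q1. Q0=[P3,P4,P5,P1] Q1=[P2] Q2=[]
t=5-8: P3@Q0 runs 3, rem=5, quantum used, demote→Q1. Q0=[P4,P5,P1] Q1=[P2,P3] Q2=[]
t=8-11: P4@Q0 runs 3, rem=12, quantum used, demote→Q1. Q0=[P5,P1] Q1=[P2,P3,P4] Q2=[]
t=11-14: P5@Q0 runs 3, rem=9, quantum used, demote→Q1. Q0=[P1] Q1=[P2,P3,P4,P5] Q2=[]
t=14-16: P1@Q0 runs 2, rem=3, I/O yield, promote→Q0. Q0=[P1] Q1=[P2,P3,P4,P5] Q2=[]
t=16-18: P1@Q0 runs 2, rem=1, I/O yield, promote→Q0. Q0=[P1] Q1=[P2,P3,P4,P5] Q2=[]
t=18-19: P1@Q0 runs 1, rem=0, completes. Q0=[] Q1=[P2,P3,P4,P5] Q2=[]
t=19-25: P2@Q1 runs 6, rem=2, quantum used, demote→Q2. Q0=[] Q1=[P3,P4,P5] Q2=[P2]
t=25-30: P3@Q1 runs 5, rem=0, completes. Q0=[] Q1=[P4,P5] Q2=[P2]
t=30-36: P4@Q1 runs 6, rem=6, quantum used, demote→Q2. Q0=[] Q1=[P5] Q2=[P2,P4]
t=36-42: P5@Q1 runs 6, rem=3, quantum used, demote→Q2. Q0=[] Q1=[] Q2=[P2,P4,P5]
t=42-44: P2@Q2 runs 2, rem=0, completes. Q0=[] Q1=[] Q2=[P4,P5]
t=44-50: P4@Q2 runs 6, rem=0, completes. Q0=[] Q1=[] Q2=[P5]
t=50-53: P5@Q2 runs 3, rem=0, completes. Q0=[] Q1=[] Q2=[]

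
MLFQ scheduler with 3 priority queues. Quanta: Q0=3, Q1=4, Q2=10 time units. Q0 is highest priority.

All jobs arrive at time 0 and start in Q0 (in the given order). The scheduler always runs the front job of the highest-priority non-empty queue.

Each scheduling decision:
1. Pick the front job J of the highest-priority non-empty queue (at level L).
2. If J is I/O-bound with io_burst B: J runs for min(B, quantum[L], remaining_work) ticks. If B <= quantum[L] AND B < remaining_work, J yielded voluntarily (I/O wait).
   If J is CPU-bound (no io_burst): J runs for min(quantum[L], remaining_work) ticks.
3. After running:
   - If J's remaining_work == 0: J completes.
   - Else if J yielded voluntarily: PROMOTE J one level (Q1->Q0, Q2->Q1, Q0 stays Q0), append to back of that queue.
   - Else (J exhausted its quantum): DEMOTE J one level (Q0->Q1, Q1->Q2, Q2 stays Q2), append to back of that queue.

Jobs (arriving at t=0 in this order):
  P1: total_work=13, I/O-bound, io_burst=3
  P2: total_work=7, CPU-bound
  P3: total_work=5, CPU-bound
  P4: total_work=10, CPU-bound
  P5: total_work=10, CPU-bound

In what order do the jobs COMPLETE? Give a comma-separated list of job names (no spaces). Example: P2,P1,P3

t=0-3: P1@Q0 runs 3, rem=10, I/O yield, promote→Q0. Q0=[P2,P3,P4,P5,P1] Q1=[] Q2=[]
t=3-6: P2@Q0 runs 3, rem=4, quantum used, demote→Q1. Q0=[P3,P4,P5,P1] Q1=[P2] Q2=[]
t=6-9: P3@Q0 runs 3, rem=2, quantum used, demote→Q1. Q0=[P4,P5,P1] Q1=[P2,P3] Q2=[]
t=9-12: P4@Q0 runs 3, rem=7, quantum used, demote→Q1. Q0=[P5,P1] Q1=[P2,P3,P4] Q2=[]
t=12-15: P5@Q0 runs 3, rem=7, quantum used, demote→Q1. Q0=[P1] Q1=[P2,P3,P4,P5] Q2=[]
t=15-18: P1@Q0 runs 3, rem=7, I/O yield, promote→Q0. Q0=[P1] Q1=[P2,P3,P4,P5] Q2=[]
t=18-21: P1@Q0 runs 3, rem=4, I/O yield, promote→Q0. Q0=[P1] Q1=[P2,P3,P4,P5] Q2=[]
t=21-24: P1@Q0 runs 3, rem=1, I/O yield, promote→Q0. Q0=[P1] Q1=[P2,P3,P4,P5] Q2=[]
t=24-25: P1@Q0 runs 1, rem=0, completes. Q0=[] Q1=[P2,P3,P4,P5] Q2=[]
t=25-29: P2@Q1 runs 4, rem=0, completes. Q0=[] Q1=[P3,P4,P5] Q2=[]
t=29-31: P3@Q1 runs 2, rem=0, completes. Q0=[] Q1=[P4,P5] Q2=[]
t=31-35: P4@Q1 runs 4, rem=3, quantum used, demote→Q2. Q0=[] Q1=[P5] Q2=[P4]
t=35-39: P5@Q1 runs 4, rem=3, quantum used, demote→Q2. Q0=[] Q1=[] Q2=[P4,P5]
t=39-42: P4@Q2 runs 3, rem=0, completes. Q0=[] Q1=[] Q2=[P5]
t=42-45: P5@Q2 runs 3, rem=0, completes. Q0=[] Q1=[] Q2=[]

Answer: P1,P2,P3,P4,P5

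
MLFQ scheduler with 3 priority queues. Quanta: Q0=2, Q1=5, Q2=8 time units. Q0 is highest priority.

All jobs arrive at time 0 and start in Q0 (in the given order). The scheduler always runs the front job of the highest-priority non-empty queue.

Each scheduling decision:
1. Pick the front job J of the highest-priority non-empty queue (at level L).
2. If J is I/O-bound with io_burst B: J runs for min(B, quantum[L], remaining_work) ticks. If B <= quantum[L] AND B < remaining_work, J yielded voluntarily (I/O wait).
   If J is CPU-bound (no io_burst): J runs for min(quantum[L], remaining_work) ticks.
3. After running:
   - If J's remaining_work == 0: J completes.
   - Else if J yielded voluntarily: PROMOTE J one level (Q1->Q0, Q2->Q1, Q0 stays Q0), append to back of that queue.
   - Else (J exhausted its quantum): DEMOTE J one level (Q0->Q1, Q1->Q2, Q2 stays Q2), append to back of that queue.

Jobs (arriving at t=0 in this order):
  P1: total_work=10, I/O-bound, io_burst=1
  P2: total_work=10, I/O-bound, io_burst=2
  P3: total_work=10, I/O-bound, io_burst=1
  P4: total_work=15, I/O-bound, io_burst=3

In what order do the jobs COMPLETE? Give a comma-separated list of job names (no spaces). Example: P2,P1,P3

t=0-1: P1@Q0 runs 1, rem=9, I/O yield, promote→Q0. Q0=[P2,P3,P4,P1] Q1=[] Q2=[]
t=1-3: P2@Q0 runs 2, rem=8, I/O yield, promote→Q0. Q0=[P3,P4,P1,P2] Q1=[] Q2=[]
t=3-4: P3@Q0 runs 1, rem=9, I/O yield, promote→Q0. Q0=[P4,P1,P2,P3] Q1=[] Q2=[]
t=4-6: P4@Q0 runs 2, rem=13, quantum used, demote→Q1. Q0=[P1,P2,P3] Q1=[P4] Q2=[]
t=6-7: P1@Q0 runs 1, rem=8, I/O yield, promote→Q0. Q0=[P2,P3,P1] Q1=[P4] Q2=[]
t=7-9: P2@Q0 runs 2, rem=6, I/O yield, promote→Q0. Q0=[P3,P1,P2] Q1=[P4] Q2=[]
t=9-10: P3@Q0 runs 1, rem=8, I/O yield, promote→Q0. Q0=[P1,P2,P3] Q1=[P4] Q2=[]
t=10-11: P1@Q0 runs 1, rem=7, I/O yield, promote→Q0. Q0=[P2,P3,P1] Q1=[P4] Q2=[]
t=11-13: P2@Q0 runs 2, rem=4, I/O yield, promote→Q0. Q0=[P3,P1,P2] Q1=[P4] Q2=[]
t=13-14: P3@Q0 runs 1, rem=7, I/O yield, promote→Q0. Q0=[P1,P2,P3] Q1=[P4] Q2=[]
t=14-15: P1@Q0 runs 1, rem=6, I/O yield, promote→Q0. Q0=[P2,P3,P1] Q1=[P4] Q2=[]
t=15-17: P2@Q0 runs 2, rem=2, I/O yield, promote→Q0. Q0=[P3,P1,P2] Q1=[P4] Q2=[]
t=17-18: P3@Q0 runs 1, rem=6, I/O yield, promote→Q0. Q0=[P1,P2,P3] Q1=[P4] Q2=[]
t=18-19: P1@Q0 runs 1, rem=5, I/O yield, promote→Q0. Q0=[P2,P3,P1] Q1=[P4] Q2=[]
t=19-21: P2@Q0 runs 2, rem=0, completes. Q0=[P3,P1] Q1=[P4] Q2=[]
t=21-22: P3@Q0 runs 1, rem=5, I/O yield, promote→Q0. Q0=[P1,P3] Q1=[P4] Q2=[]
t=22-23: P1@Q0 runs 1, rem=4, I/O yield, promote→Q0. Q0=[P3,P1] Q1=[P4] Q2=[]
t=23-24: P3@Q0 runs 1, rem=4, I/O yield, promote→Q0. Q0=[P1,P3] Q1=[P4] Q2=[]
t=24-25: P1@Q0 runs 1, rem=3, I/O yield, promote→Q0. Q0=[P3,P1] Q1=[P4] Q2=[]
t=25-26: P3@Q0 runs 1, rem=3, I/O yield, promote→Q0. Q0=[P1,P3] Q1=[P4] Q2=[]
t=26-27: P1@Q0 runs 1, rem=2, I/O yield, promote→Q0. Q0=[P3,P1] Q1=[P4] Q2=[]
t=27-28: P3@Q0 runs 1, rem=2, I/O yield, promote→Q0. Q0=[P1,P3] Q1=[P4] Q2=[]
t=28-29: P1@Q0 runs 1, rem=1, I/O yield, promote→Q0. Q0=[P3,P1] Q1=[P4] Q2=[]
t=29-30: P3@Q0 runs 1, rem=1, I/O yield, promote→Q0. Q0=[P1,P3] Q1=[P4] Q2=[]
t=30-31: P1@Q0 runs 1, rem=0, completes. Q0=[P3] Q1=[P4] Q2=[]
t=31-32: P3@Q0 runs 1, rem=0, completes. Q0=[] Q1=[P4] Q2=[]
t=32-35: P4@Q1 runs 3, rem=10, I/O yield, promote→Q0. Q0=[P4] Q1=[] Q2=[]
t=35-37: P4@Q0 runs 2, rem=8, quantum used, demote→Q1. Q0=[] Q1=[P4] Q2=[]
t=37-40: P4@Q1 runs 3, rem=5, I/O yield, promote→Q0. Q0=[P4] Q1=[] Q2=[]
t=40-42: P4@Q0 runs 2, rem=3, quantum used, demote→Q1. Q0=[] Q1=[P4] Q2=[]
t=42-45: P4@Q1 runs 3, rem=0, completes. Q0=[] Q1=[] Q2=[]

Answer: P2,P1,P3,P4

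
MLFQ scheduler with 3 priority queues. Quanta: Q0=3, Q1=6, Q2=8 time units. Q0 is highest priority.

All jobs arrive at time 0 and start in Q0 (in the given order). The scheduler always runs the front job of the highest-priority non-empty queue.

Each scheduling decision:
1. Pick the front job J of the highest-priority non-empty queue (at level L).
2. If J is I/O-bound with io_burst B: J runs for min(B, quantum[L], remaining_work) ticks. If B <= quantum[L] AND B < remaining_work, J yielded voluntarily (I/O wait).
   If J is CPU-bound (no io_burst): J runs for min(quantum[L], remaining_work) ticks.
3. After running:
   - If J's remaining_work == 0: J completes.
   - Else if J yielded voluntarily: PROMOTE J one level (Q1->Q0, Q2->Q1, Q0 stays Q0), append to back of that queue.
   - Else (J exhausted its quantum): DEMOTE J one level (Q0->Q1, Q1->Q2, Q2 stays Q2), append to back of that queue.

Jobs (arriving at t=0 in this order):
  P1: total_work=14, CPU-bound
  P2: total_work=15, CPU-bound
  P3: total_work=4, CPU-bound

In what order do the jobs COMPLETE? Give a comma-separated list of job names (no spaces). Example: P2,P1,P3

t=0-3: P1@Q0 runs 3, rem=11, quantum used, demote→Q1. Q0=[P2,P3] Q1=[P1] Q2=[]
t=3-6: P2@Q0 runs 3, rem=12, quantum used, demote→Q1. Q0=[P3] Q1=[P1,P2] Q2=[]
t=6-9: P3@Q0 runs 3, rem=1, quantum used, demote→Q1. Q0=[] Q1=[P1,P2,P3] Q2=[]
t=9-15: P1@Q1 runs 6, rem=5, quantum used, demote→Q2. Q0=[] Q1=[P2,P3] Q2=[P1]
t=15-21: P2@Q1 runs 6, rem=6, quantum used, demote→Q2. Q0=[] Q1=[P3] Q2=[P1,P2]
t=21-22: P3@Q1 runs 1, rem=0, completes. Q0=[] Q1=[] Q2=[P1,P2]
t=22-27: P1@Q2 runs 5, rem=0, completes. Q0=[] Q1=[] Q2=[P2]
t=27-33: P2@Q2 runs 6, rem=0, completes. Q0=[] Q1=[] Q2=[]

Answer: P3,P1,P2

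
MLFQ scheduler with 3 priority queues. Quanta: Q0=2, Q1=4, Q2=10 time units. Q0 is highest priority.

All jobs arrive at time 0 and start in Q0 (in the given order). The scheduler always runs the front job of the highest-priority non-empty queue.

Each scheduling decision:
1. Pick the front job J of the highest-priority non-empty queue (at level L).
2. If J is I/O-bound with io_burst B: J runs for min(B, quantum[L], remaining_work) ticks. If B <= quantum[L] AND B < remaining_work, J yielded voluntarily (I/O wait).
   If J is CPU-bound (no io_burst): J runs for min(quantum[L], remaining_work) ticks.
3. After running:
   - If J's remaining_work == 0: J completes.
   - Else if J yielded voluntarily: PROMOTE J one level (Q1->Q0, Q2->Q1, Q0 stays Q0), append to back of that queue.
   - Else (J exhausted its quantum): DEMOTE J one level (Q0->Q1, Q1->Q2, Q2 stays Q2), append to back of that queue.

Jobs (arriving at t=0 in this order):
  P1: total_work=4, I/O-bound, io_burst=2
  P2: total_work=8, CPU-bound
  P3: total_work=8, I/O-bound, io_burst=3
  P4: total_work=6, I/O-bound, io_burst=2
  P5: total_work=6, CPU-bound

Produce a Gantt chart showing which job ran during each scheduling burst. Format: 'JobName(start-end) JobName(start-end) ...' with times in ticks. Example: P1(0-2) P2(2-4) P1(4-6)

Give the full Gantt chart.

Answer: P1(0-2) P2(2-4) P3(4-6) P4(6-8) P5(8-10) P1(10-12) P4(12-14) P4(14-16) P2(16-20) P3(20-23) P3(23-25) P5(25-29) P3(29-30) P2(30-32)

Derivation:
t=0-2: P1@Q0 runs 2, rem=2, I/O yield, promote→Q0. Q0=[P2,P3,P4,P5,P1] Q1=[] Q2=[]
t=2-4: P2@Q0 runs 2, rem=6, quantum used, demote→Q1. Q0=[P3,P4,P5,P1] Q1=[P2] Q2=[]
t=4-6: P3@Q0 runs 2, rem=6, quantum used, demote→Q1. Q0=[P4,P5,P1] Q1=[P2,P3] Q2=[]
t=6-8: P4@Q0 runs 2, rem=4, I/O yield, promote→Q0. Q0=[P5,P1,P4] Q1=[P2,P3] Q2=[]
t=8-10: P5@Q0 runs 2, rem=4, quantum used, demote→Q1. Q0=[P1,P4] Q1=[P2,P3,P5] Q2=[]
t=10-12: P1@Q0 runs 2, rem=0, completes. Q0=[P4] Q1=[P2,P3,P5] Q2=[]
t=12-14: P4@Q0 runs 2, rem=2, I/O yield, promote→Q0. Q0=[P4] Q1=[P2,P3,P5] Q2=[]
t=14-16: P4@Q0 runs 2, rem=0, completes. Q0=[] Q1=[P2,P3,P5] Q2=[]
t=16-20: P2@Q1 runs 4, rem=2, quantum used, demote→Q2. Q0=[] Q1=[P3,P5] Q2=[P2]
t=20-23: P3@Q1 runs 3, rem=3, I/O yield, promote→Q0. Q0=[P3] Q1=[P5] Q2=[P2]
t=23-25: P3@Q0 runs 2, rem=1, quantum used, demote→Q1. Q0=[] Q1=[P5,P3] Q2=[P2]
t=25-29: P5@Q1 runs 4, rem=0, completes. Q0=[] Q1=[P3] Q2=[P2]
t=29-30: P3@Q1 runs 1, rem=0, completes. Q0=[] Q1=[] Q2=[P2]
t=30-32: P2@Q2 runs 2, rem=0, completes. Q0=[] Q1=[] Q2=[]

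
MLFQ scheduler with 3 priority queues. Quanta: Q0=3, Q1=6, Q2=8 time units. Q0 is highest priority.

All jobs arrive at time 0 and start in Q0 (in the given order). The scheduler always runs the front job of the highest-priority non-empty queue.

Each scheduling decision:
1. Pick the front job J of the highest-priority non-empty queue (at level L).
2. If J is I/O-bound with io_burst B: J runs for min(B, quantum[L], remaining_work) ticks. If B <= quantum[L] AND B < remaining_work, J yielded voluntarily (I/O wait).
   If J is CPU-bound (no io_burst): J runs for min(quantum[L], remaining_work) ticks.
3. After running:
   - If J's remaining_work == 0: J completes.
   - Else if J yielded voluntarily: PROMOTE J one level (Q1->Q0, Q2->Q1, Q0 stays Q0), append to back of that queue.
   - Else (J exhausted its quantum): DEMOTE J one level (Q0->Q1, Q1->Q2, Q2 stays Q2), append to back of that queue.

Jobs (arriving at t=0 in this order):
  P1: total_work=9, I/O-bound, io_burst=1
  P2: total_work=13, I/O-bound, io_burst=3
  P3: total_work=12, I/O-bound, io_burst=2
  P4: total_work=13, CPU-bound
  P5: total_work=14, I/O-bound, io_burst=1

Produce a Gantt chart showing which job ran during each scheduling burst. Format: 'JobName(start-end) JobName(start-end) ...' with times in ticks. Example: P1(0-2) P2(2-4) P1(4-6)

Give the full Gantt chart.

t=0-1: P1@Q0 runs 1, rem=8, I/O yield, promote→Q0. Q0=[P2,P3,P4,P5,P1] Q1=[] Q2=[]
t=1-4: P2@Q0 runs 3, rem=10, I/O yield, promote→Q0. Q0=[P3,P4,P5,P1,P2] Q1=[] Q2=[]
t=4-6: P3@Q0 runs 2, rem=10, I/O yield, promote→Q0. Q0=[P4,P5,P1,P2,P3] Q1=[] Q2=[]
t=6-9: P4@Q0 runs 3, rem=10, quantum used, demote→Q1. Q0=[P5,P1,P2,P3] Q1=[P4] Q2=[]
t=9-10: P5@Q0 runs 1, rem=13, I/O yield, promote→Q0. Q0=[P1,P2,P3,P5] Q1=[P4] Q2=[]
t=10-11: P1@Q0 runs 1, rem=7, I/O yield, promote→Q0. Q0=[P2,P3,P5,P1] Q1=[P4] Q2=[]
t=11-14: P2@Q0 runs 3, rem=7, I/O yield, promote→Q0. Q0=[P3,P5,P1,P2] Q1=[P4] Q2=[]
t=14-16: P3@Q0 runs 2, rem=8, I/O yield, promote→Q0. Q0=[P5,P1,P2,P3] Q1=[P4] Q2=[]
t=16-17: P5@Q0 runs 1, rem=12, I/O yield, promote→Q0. Q0=[P1,P2,P3,P5] Q1=[P4] Q2=[]
t=17-18: P1@Q0 runs 1, rem=6, I/O yield, promote→Q0. Q0=[P2,P3,P5,P1] Q1=[P4] Q2=[]
t=18-21: P2@Q0 runs 3, rem=4, I/O yield, promote→Q0. Q0=[P3,P5,P1,P2] Q1=[P4] Q2=[]
t=21-23: P3@Q0 runs 2, rem=6, I/O yield, promote→Q0. Q0=[P5,P1,P2,P3] Q1=[P4] Q2=[]
t=23-24: P5@Q0 runs 1, rem=11, I/O yield, promote→Q0. Q0=[P1,P2,P3,P5] Q1=[P4] Q2=[]
t=24-25: P1@Q0 runs 1, rem=5, I/O yield, promote→Q0. Q0=[P2,P3,P5,P1] Q1=[P4] Q2=[]
t=25-28: P2@Q0 runs 3, rem=1, I/O yield, promote→Q0. Q0=[P3,P5,P1,P2] Q1=[P4] Q2=[]
t=28-30: P3@Q0 runs 2, rem=4, I/O yield, promote→Q0. Q0=[P5,P1,P2,P3] Q1=[P4] Q2=[]
t=30-31: P5@Q0 runs 1, rem=10, I/O yield, promote→Q0. Q0=[P1,P2,P3,P5] Q1=[P4] Q2=[]
t=31-32: P1@Q0 runs 1, rem=4, I/O yield, promote→Q0. Q0=[P2,P3,P5,P1] Q1=[P4] Q2=[]
t=32-33: P2@Q0 runs 1, rem=0, completes. Q0=[P3,P5,P1] Q1=[P4] Q2=[]
t=33-35: P3@Q0 runs 2, rem=2, I/O yield, promote→Q0. Q0=[P5,P1,P3] Q1=[P4] Q2=[]
t=35-36: P5@Q0 runs 1, rem=9, I/O yield, promote→Q0. Q0=[P1,P3,P5] Q1=[P4] Q2=[]
t=36-37: P1@Q0 runs 1, rem=3, I/O yield, promote→Q0. Q0=[P3,P5,P1] Q1=[P4] Q2=[]
t=37-39: P3@Q0 runs 2, rem=0, completes. Q0=[P5,P1] Q1=[P4] Q2=[]
t=39-40: P5@Q0 runs 1, rem=8, I/O yield, promote→Q0. Q0=[P1,P5] Q1=[P4] Q2=[]
t=40-41: P1@Q0 runs 1, rem=2, I/O yield, promote→Q0. Q0=[P5,P1] Q1=[P4] Q2=[]
t=41-42: P5@Q0 runs 1, rem=7, I/O yield, promote→Q0. Q0=[P1,P5] Q1=[P4] Q2=[]
t=42-43: P1@Q0 runs 1, rem=1, I/O yield, promote→Q0. Q0=[P5,P1] Q1=[P4] Q2=[]
t=43-44: P5@Q0 runs 1, rem=6, I/O yield, promote→Q0. Q0=[P1,P5] Q1=[P4] Q2=[]
t=44-45: P1@Q0 runs 1, rem=0, completes. Q0=[P5] Q1=[P4] Q2=[]
t=45-46: P5@Q0 runs 1, rem=5, I/O yield, promote→Q0. Q0=[P5] Q1=[P4] Q2=[]
t=46-47: P5@Q0 runs 1, rem=4, I/O yield, promote→Q0. Q0=[P5] Q1=[P4] Q2=[]
t=47-48: P5@Q0 runs 1, rem=3, I/O yield, promote→Q0. Q0=[P5] Q1=[P4] Q2=[]
t=48-49: P5@Q0 runs 1, rem=2, I/O yield, promote→Q0. Q0=[P5] Q1=[P4] Q2=[]
t=49-50: P5@Q0 runs 1, rem=1, I/O yield, promote→Q0. Q0=[P5] Q1=[P4] Q2=[]
t=50-51: P5@Q0 runs 1, rem=0, completes. Q0=[] Q1=[P4] Q2=[]
t=51-57: P4@Q1 runs 6, rem=4, quantum used, demote→Q2. Q0=[] Q1=[] Q2=[P4]
t=57-61: P4@Q2 runs 4, rem=0, completes. Q0=[] Q1=[] Q2=[]

Answer: P1(0-1) P2(1-4) P3(4-6) P4(6-9) P5(9-10) P1(10-11) P2(11-14) P3(14-16) P5(16-17) P1(17-18) P2(18-21) P3(21-23) P5(23-24) P1(24-25) P2(25-28) P3(28-30) P5(30-31) P1(31-32) P2(32-33) P3(33-35) P5(35-36) P1(36-37) P3(37-39) P5(39-40) P1(40-41) P5(41-42) P1(42-43) P5(43-44) P1(44-45) P5(45-46) P5(46-47) P5(47-48) P5(48-49) P5(49-50) P5(50-51) P4(51-57) P4(57-61)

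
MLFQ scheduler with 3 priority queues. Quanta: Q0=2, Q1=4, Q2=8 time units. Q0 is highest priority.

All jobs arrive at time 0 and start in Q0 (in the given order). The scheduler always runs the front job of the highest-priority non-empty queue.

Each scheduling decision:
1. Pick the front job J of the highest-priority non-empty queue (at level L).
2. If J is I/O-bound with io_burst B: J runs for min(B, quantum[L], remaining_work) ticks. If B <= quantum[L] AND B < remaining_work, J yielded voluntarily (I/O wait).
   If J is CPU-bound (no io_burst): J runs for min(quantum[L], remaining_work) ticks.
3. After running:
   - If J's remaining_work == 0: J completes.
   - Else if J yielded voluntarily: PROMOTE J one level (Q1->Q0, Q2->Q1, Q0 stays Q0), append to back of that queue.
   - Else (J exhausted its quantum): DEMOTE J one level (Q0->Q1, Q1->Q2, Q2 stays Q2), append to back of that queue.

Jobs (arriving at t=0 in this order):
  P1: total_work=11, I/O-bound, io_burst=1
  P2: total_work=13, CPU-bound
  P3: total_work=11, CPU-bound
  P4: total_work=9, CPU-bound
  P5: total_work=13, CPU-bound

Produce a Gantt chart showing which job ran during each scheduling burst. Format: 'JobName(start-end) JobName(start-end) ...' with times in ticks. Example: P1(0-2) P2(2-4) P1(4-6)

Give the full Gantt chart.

Answer: P1(0-1) P2(1-3) P3(3-5) P4(5-7) P5(7-9) P1(9-10) P1(10-11) P1(11-12) P1(12-13) P1(13-14) P1(14-15) P1(15-16) P1(16-17) P1(17-18) P1(18-19) P2(19-23) P3(23-27) P4(27-31) P5(31-35) P2(35-42) P3(42-47) P4(47-50) P5(50-57)

Derivation:
t=0-1: P1@Q0 runs 1, rem=10, I/O yield, promote→Q0. Q0=[P2,P3,P4,P5,P1] Q1=[] Q2=[]
t=1-3: P2@Q0 runs 2, rem=11, quantum used, demote→Q1. Q0=[P3,P4,P5,P1] Q1=[P2] Q2=[]
t=3-5: P3@Q0 runs 2, rem=9, quantum used, demote→Q1. Q0=[P4,P5,P1] Q1=[P2,P3] Q2=[]
t=5-7: P4@Q0 runs 2, rem=7, quantum used, demote→Q1. Q0=[P5,P1] Q1=[P2,P3,P4] Q2=[]
t=7-9: P5@Q0 runs 2, rem=11, quantum used, demote→Q1. Q0=[P1] Q1=[P2,P3,P4,P5] Q2=[]
t=9-10: P1@Q0 runs 1, rem=9, I/O yield, promote→Q0. Q0=[P1] Q1=[P2,P3,P4,P5] Q2=[]
t=10-11: P1@Q0 runs 1, rem=8, I/O yield, promote→Q0. Q0=[P1] Q1=[P2,P3,P4,P5] Q2=[]
t=11-12: P1@Q0 runs 1, rem=7, I/O yield, promote→Q0. Q0=[P1] Q1=[P2,P3,P4,P5] Q2=[]
t=12-13: P1@Q0 runs 1, rem=6, I/O yield, promote→Q0. Q0=[P1] Q1=[P2,P3,P4,P5] Q2=[]
t=13-14: P1@Q0 runs 1, rem=5, I/O yield, promote→Q0. Q0=[P1] Q1=[P2,P3,P4,P5] Q2=[]
t=14-15: P1@Q0 runs 1, rem=4, I/O yield, promote→Q0. Q0=[P1] Q1=[P2,P3,P4,P5] Q2=[]
t=15-16: P1@Q0 runs 1, rem=3, I/O yield, promote→Q0. Q0=[P1] Q1=[P2,P3,P4,P5] Q2=[]
t=16-17: P1@Q0 runs 1, rem=2, I/O yield, promote→Q0. Q0=[P1] Q1=[P2,P3,P4,P5] Q2=[]
t=17-18: P1@Q0 runs 1, rem=1, I/O yield, promote→Q0. Q0=[P1] Q1=[P2,P3,P4,P5] Q2=[]
t=18-19: P1@Q0 runs 1, rem=0, completes. Q0=[] Q1=[P2,P3,P4,P5] Q2=[]
t=19-23: P2@Q1 runs 4, rem=7, quantum used, demote→Q2. Q0=[] Q1=[P3,P4,P5] Q2=[P2]
t=23-27: P3@Q1 runs 4, rem=5, quantum used, demote→Q2. Q0=[] Q1=[P4,P5] Q2=[P2,P3]
t=27-31: P4@Q1 runs 4, rem=3, quantum used, demote→Q2. Q0=[] Q1=[P5] Q2=[P2,P3,P4]
t=31-35: P5@Q1 runs 4, rem=7, quantum used, demote→Q2. Q0=[] Q1=[] Q2=[P2,P3,P4,P5]
t=35-42: P2@Q2 runs 7, rem=0, completes. Q0=[] Q1=[] Q2=[P3,P4,P5]
t=42-47: P3@Q2 runs 5, rem=0, completes. Q0=[] Q1=[] Q2=[P4,P5]
t=47-50: P4@Q2 runs 3, rem=0, completes. Q0=[] Q1=[] Q2=[P5]
t=50-57: P5@Q2 runs 7, rem=0, completes. Q0=[] Q1=[] Q2=[]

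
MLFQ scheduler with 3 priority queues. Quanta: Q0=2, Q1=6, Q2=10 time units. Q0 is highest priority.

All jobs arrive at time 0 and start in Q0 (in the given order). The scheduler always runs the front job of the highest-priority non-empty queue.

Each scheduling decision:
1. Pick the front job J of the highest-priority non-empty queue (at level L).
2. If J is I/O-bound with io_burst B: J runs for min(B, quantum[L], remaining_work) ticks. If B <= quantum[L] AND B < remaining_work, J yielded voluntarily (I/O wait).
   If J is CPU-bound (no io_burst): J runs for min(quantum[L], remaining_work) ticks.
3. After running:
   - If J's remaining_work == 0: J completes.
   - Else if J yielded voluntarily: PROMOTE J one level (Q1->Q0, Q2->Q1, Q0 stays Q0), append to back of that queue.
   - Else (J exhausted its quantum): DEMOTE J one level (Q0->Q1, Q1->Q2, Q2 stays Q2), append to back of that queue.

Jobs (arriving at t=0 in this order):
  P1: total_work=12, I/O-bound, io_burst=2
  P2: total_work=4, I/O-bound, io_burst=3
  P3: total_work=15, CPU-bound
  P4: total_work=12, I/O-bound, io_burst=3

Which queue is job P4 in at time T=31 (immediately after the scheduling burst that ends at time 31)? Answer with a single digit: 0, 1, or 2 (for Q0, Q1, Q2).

Answer: 1

Derivation:
t=0-2: P1@Q0 runs 2, rem=10, I/O yield, promote→Q0. Q0=[P2,P3,P4,P1] Q1=[] Q2=[]
t=2-4: P2@Q0 runs 2, rem=2, quantum used, demote→Q1. Q0=[P3,P4,P1] Q1=[P2] Q2=[]
t=4-6: P3@Q0 runs 2, rem=13, quantum used, demote→Q1. Q0=[P4,P1] Q1=[P2,P3] Q2=[]
t=6-8: P4@Q0 runs 2, rem=10, quantum used, demote→Q1. Q0=[P1] Q1=[P2,P3,P4] Q2=[]
t=8-10: P1@Q0 runs 2, rem=8, I/O yield, promote→Q0. Q0=[P1] Q1=[P2,P3,P4] Q2=[]
t=10-12: P1@Q0 runs 2, rem=6, I/O yield, promote→Q0. Q0=[P1] Q1=[P2,P3,P4] Q2=[]
t=12-14: P1@Q0 runs 2, rem=4, I/O yield, promote→Q0. Q0=[P1] Q1=[P2,P3,P4] Q2=[]
t=14-16: P1@Q0 runs 2, rem=2, I/O yield, promote→Q0. Q0=[P1] Q1=[P2,P3,P4] Q2=[]
t=16-18: P1@Q0 runs 2, rem=0, completes. Q0=[] Q1=[P2,P3,P4] Q2=[]
t=18-20: P2@Q1 runs 2, rem=0, completes. Q0=[] Q1=[P3,P4] Q2=[]
t=20-26: P3@Q1 runs 6, rem=7, quantum used, demote→Q2. Q0=[] Q1=[P4] Q2=[P3]
t=26-29: P4@Q1 runs 3, rem=7, I/O yield, promote→Q0. Q0=[P4] Q1=[] Q2=[P3]
t=29-31: P4@Q0 runs 2, rem=5, quantum used, demote→Q1. Q0=[] Q1=[P4] Q2=[P3]
t=31-34: P4@Q1 runs 3, rem=2, I/O yield, promote→Q0. Q0=[P4] Q1=[] Q2=[P3]
t=34-36: P4@Q0 runs 2, rem=0, completes. Q0=[] Q1=[] Q2=[P3]
t=36-43: P3@Q2 runs 7, rem=0, completes. Q0=[] Q1=[] Q2=[]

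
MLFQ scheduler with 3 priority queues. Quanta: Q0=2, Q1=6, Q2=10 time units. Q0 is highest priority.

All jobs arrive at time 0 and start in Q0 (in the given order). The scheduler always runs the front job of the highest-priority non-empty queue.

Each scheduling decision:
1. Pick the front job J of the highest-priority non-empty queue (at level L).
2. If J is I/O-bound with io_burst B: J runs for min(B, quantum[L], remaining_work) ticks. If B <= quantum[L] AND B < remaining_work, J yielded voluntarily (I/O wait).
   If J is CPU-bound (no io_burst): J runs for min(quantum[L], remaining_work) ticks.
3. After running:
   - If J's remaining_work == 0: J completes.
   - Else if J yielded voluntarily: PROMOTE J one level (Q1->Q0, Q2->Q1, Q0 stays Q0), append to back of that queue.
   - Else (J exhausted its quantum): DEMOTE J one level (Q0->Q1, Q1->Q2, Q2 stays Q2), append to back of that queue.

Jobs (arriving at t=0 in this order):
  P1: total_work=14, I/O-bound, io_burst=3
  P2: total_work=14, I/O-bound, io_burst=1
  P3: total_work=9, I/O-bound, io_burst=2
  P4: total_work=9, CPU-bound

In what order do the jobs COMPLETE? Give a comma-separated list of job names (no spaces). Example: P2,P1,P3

t=0-2: P1@Q0 runs 2, rem=12, quantum used, demote→Q1. Q0=[P2,P3,P4] Q1=[P1] Q2=[]
t=2-3: P2@Q0 runs 1, rem=13, I/O yield, promote→Q0. Q0=[P3,P4,P2] Q1=[P1] Q2=[]
t=3-5: P3@Q0 runs 2, rem=7, I/O yield, promote→Q0. Q0=[P4,P2,P3] Q1=[P1] Q2=[]
t=5-7: P4@Q0 runs 2, rem=7, quantum used, demote→Q1. Q0=[P2,P3] Q1=[P1,P4] Q2=[]
t=7-8: P2@Q0 runs 1, rem=12, I/O yield, promote→Q0. Q0=[P3,P2] Q1=[P1,P4] Q2=[]
t=8-10: P3@Q0 runs 2, rem=5, I/O yield, promote→Q0. Q0=[P2,P3] Q1=[P1,P4] Q2=[]
t=10-11: P2@Q0 runs 1, rem=11, I/O yield, promote→Q0. Q0=[P3,P2] Q1=[P1,P4] Q2=[]
t=11-13: P3@Q0 runs 2, rem=3, I/O yield, promote→Q0. Q0=[P2,P3] Q1=[P1,P4] Q2=[]
t=13-14: P2@Q0 runs 1, rem=10, I/O yield, promote→Q0. Q0=[P3,P2] Q1=[P1,P4] Q2=[]
t=14-16: P3@Q0 runs 2, rem=1, I/O yield, promote→Q0. Q0=[P2,P3] Q1=[P1,P4] Q2=[]
t=16-17: P2@Q0 runs 1, rem=9, I/O yield, promote→Q0. Q0=[P3,P2] Q1=[P1,P4] Q2=[]
t=17-18: P3@Q0 runs 1, rem=0, completes. Q0=[P2] Q1=[P1,P4] Q2=[]
t=18-19: P2@Q0 runs 1, rem=8, I/O yield, promote→Q0. Q0=[P2] Q1=[P1,P4] Q2=[]
t=19-20: P2@Q0 runs 1, rem=7, I/O yield, promote→Q0. Q0=[P2] Q1=[P1,P4] Q2=[]
t=20-21: P2@Q0 runs 1, rem=6, I/O yield, promote→Q0. Q0=[P2] Q1=[P1,P4] Q2=[]
t=21-22: P2@Q0 runs 1, rem=5, I/O yield, promote→Q0. Q0=[P2] Q1=[P1,P4] Q2=[]
t=22-23: P2@Q0 runs 1, rem=4, I/O yield, promote→Q0. Q0=[P2] Q1=[P1,P4] Q2=[]
t=23-24: P2@Q0 runs 1, rem=3, I/O yield, promote→Q0. Q0=[P2] Q1=[P1,P4] Q2=[]
t=24-25: P2@Q0 runs 1, rem=2, I/O yield, promote→Q0. Q0=[P2] Q1=[P1,P4] Q2=[]
t=25-26: P2@Q0 runs 1, rem=1, I/O yield, promote→Q0. Q0=[P2] Q1=[P1,P4] Q2=[]
t=26-27: P2@Q0 runs 1, rem=0, completes. Q0=[] Q1=[P1,P4] Q2=[]
t=27-30: P1@Q1 runs 3, rem=9, I/O yield, promote→Q0. Q0=[P1] Q1=[P4] Q2=[]
t=30-32: P1@Q0 runs 2, rem=7, quantum used, demote→Q1. Q0=[] Q1=[P4,P1] Q2=[]
t=32-38: P4@Q1 runs 6, rem=1, quantum used, demote→Q2. Q0=[] Q1=[P1] Q2=[P4]
t=38-41: P1@Q1 runs 3, rem=4, I/O yield, promote→Q0. Q0=[P1] Q1=[] Q2=[P4]
t=41-43: P1@Q0 runs 2, rem=2, quantum used, demote→Q1. Q0=[] Q1=[P1] Q2=[P4]
t=43-45: P1@Q1 runs 2, rem=0, completes. Q0=[] Q1=[] Q2=[P4]
t=45-46: P4@Q2 runs 1, rem=0, completes. Q0=[] Q1=[] Q2=[]

Answer: P3,P2,P1,P4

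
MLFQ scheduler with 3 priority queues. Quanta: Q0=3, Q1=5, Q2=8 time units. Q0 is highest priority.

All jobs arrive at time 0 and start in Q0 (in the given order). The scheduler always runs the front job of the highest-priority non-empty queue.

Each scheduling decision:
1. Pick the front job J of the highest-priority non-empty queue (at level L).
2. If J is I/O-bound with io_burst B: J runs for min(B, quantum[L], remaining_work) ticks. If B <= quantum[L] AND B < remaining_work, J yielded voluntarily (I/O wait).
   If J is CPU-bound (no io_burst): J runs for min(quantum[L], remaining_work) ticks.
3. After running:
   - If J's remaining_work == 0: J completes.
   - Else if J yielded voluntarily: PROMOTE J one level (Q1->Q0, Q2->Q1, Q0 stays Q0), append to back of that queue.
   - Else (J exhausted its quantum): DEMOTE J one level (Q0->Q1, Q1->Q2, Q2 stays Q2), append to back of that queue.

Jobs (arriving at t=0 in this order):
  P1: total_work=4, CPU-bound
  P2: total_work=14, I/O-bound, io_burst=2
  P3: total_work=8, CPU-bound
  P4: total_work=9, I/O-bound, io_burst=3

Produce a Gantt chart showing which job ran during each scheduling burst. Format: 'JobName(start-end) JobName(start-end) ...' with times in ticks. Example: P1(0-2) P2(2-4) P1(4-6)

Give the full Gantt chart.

Answer: P1(0-3) P2(3-5) P3(5-8) P4(8-11) P2(11-13) P4(13-16) P2(16-18) P4(18-21) P2(21-23) P2(23-25) P2(25-27) P2(27-29) P1(29-30) P3(30-35)

Derivation:
t=0-3: P1@Q0 runs 3, rem=1, quantum used, demote→Q1. Q0=[P2,P3,P4] Q1=[P1] Q2=[]
t=3-5: P2@Q0 runs 2, rem=12, I/O yield, promote→Q0. Q0=[P3,P4,P2] Q1=[P1] Q2=[]
t=5-8: P3@Q0 runs 3, rem=5, quantum used, demote→Q1. Q0=[P4,P2] Q1=[P1,P3] Q2=[]
t=8-11: P4@Q0 runs 3, rem=6, I/O yield, promote→Q0. Q0=[P2,P4] Q1=[P1,P3] Q2=[]
t=11-13: P2@Q0 runs 2, rem=10, I/O yield, promote→Q0. Q0=[P4,P2] Q1=[P1,P3] Q2=[]
t=13-16: P4@Q0 runs 3, rem=3, I/O yield, promote→Q0. Q0=[P2,P4] Q1=[P1,P3] Q2=[]
t=16-18: P2@Q0 runs 2, rem=8, I/O yield, promote→Q0. Q0=[P4,P2] Q1=[P1,P3] Q2=[]
t=18-21: P4@Q0 runs 3, rem=0, completes. Q0=[P2] Q1=[P1,P3] Q2=[]
t=21-23: P2@Q0 runs 2, rem=6, I/O yield, promote→Q0. Q0=[P2] Q1=[P1,P3] Q2=[]
t=23-25: P2@Q0 runs 2, rem=4, I/O yield, promote→Q0. Q0=[P2] Q1=[P1,P3] Q2=[]
t=25-27: P2@Q0 runs 2, rem=2, I/O yield, promote→Q0. Q0=[P2] Q1=[P1,P3] Q2=[]
t=27-29: P2@Q0 runs 2, rem=0, completes. Q0=[] Q1=[P1,P3] Q2=[]
t=29-30: P1@Q1 runs 1, rem=0, completes. Q0=[] Q1=[P3] Q2=[]
t=30-35: P3@Q1 runs 5, rem=0, completes. Q0=[] Q1=[] Q2=[]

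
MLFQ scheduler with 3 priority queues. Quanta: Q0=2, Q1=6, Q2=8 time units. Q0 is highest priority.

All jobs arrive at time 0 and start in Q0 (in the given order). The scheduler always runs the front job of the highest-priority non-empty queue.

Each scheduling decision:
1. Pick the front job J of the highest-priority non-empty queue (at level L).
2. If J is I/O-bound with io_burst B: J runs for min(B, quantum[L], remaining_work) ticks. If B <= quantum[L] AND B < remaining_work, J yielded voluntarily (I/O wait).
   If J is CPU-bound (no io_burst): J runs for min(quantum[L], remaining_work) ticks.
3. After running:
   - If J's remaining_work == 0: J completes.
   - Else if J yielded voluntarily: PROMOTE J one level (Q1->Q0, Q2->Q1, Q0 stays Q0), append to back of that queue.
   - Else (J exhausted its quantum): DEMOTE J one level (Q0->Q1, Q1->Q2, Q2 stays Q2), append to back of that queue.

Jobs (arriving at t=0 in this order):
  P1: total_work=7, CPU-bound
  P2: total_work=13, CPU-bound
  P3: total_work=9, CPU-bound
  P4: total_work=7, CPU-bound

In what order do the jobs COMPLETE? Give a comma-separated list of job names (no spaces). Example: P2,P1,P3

Answer: P1,P4,P2,P3

Derivation:
t=0-2: P1@Q0 runs 2, rem=5, quantum used, demote→Q1. Q0=[P2,P3,P4] Q1=[P1] Q2=[]
t=2-4: P2@Q0 runs 2, rem=11, quantum used, demote→Q1. Q0=[P3,P4] Q1=[P1,P2] Q2=[]
t=4-6: P3@Q0 runs 2, rem=7, quantum used, demote→Q1. Q0=[P4] Q1=[P1,P2,P3] Q2=[]
t=6-8: P4@Q0 runs 2, rem=5, quantum used, demote→Q1. Q0=[] Q1=[P1,P2,P3,P4] Q2=[]
t=8-13: P1@Q1 runs 5, rem=0, completes. Q0=[] Q1=[P2,P3,P4] Q2=[]
t=13-19: P2@Q1 runs 6, rem=5, quantum used, demote→Q2. Q0=[] Q1=[P3,P4] Q2=[P2]
t=19-25: P3@Q1 runs 6, rem=1, quantum used, demote→Q2. Q0=[] Q1=[P4] Q2=[P2,P3]
t=25-30: P4@Q1 runs 5, rem=0, completes. Q0=[] Q1=[] Q2=[P2,P3]
t=30-35: P2@Q2 runs 5, rem=0, completes. Q0=[] Q1=[] Q2=[P3]
t=35-36: P3@Q2 runs 1, rem=0, completes. Q0=[] Q1=[] Q2=[]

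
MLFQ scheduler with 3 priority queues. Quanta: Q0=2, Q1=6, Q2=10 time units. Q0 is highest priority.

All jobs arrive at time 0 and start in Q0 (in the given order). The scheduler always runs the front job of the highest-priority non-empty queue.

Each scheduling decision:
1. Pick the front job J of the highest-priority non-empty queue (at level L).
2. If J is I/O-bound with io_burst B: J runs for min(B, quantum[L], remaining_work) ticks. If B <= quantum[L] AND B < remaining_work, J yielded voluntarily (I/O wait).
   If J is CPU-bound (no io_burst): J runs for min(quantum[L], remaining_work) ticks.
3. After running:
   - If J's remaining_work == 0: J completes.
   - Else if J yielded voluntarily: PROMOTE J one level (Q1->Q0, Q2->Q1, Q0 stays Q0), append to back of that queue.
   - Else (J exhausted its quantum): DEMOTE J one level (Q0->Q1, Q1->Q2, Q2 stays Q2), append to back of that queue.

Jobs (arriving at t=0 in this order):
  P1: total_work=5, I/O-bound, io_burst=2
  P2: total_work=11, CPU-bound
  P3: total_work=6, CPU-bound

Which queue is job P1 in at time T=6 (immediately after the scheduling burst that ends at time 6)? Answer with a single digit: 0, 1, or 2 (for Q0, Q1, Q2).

Answer: 0

Derivation:
t=0-2: P1@Q0 runs 2, rem=3, I/O yield, promote→Q0. Q0=[P2,P3,P1] Q1=[] Q2=[]
t=2-4: P2@Q0 runs 2, rem=9, quantum used, demote→Q1. Q0=[P3,P1] Q1=[P2] Q2=[]
t=4-6: P3@Q0 runs 2, rem=4, quantum used, demote→Q1. Q0=[P1] Q1=[P2,P3] Q2=[]
t=6-8: P1@Q0 runs 2, rem=1, I/O yield, promote→Q0. Q0=[P1] Q1=[P2,P3] Q2=[]
t=8-9: P1@Q0 runs 1, rem=0, completes. Q0=[] Q1=[P2,P3] Q2=[]
t=9-15: P2@Q1 runs 6, rem=3, quantum used, demote→Q2. Q0=[] Q1=[P3] Q2=[P2]
t=15-19: P3@Q1 runs 4, rem=0, completes. Q0=[] Q1=[] Q2=[P2]
t=19-22: P2@Q2 runs 3, rem=0, completes. Q0=[] Q1=[] Q2=[]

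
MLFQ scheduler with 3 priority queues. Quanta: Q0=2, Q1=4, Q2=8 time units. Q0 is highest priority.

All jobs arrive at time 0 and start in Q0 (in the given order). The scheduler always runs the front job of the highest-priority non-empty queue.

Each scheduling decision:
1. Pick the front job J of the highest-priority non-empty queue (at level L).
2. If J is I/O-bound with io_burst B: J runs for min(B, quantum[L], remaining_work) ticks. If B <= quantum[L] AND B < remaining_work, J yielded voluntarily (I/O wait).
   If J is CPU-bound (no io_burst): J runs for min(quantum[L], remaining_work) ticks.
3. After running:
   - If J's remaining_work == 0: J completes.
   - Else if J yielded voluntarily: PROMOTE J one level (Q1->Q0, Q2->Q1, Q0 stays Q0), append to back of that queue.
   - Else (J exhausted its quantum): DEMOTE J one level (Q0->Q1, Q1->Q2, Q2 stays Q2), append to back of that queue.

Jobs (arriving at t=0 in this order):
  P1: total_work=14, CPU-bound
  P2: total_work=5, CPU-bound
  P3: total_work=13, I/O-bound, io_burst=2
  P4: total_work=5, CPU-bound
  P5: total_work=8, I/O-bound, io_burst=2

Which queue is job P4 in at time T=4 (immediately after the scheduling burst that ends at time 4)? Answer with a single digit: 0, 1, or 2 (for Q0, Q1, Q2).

Answer: 0

Derivation:
t=0-2: P1@Q0 runs 2, rem=12, quantum used, demote→Q1. Q0=[P2,P3,P4,P5] Q1=[P1] Q2=[]
t=2-4: P2@Q0 runs 2, rem=3, quantum used, demote→Q1. Q0=[P3,P4,P5] Q1=[P1,P2] Q2=[]
t=4-6: P3@Q0 runs 2, rem=11, I/O yield, promote→Q0. Q0=[P4,P5,P3] Q1=[P1,P2] Q2=[]
t=6-8: P4@Q0 runs 2, rem=3, quantum used, demote→Q1. Q0=[P5,P3] Q1=[P1,P2,P4] Q2=[]
t=8-10: P5@Q0 runs 2, rem=6, I/O yield, promote→Q0. Q0=[P3,P5] Q1=[P1,P2,P4] Q2=[]
t=10-12: P3@Q0 runs 2, rem=9, I/O yield, promote→Q0. Q0=[P5,P3] Q1=[P1,P2,P4] Q2=[]
t=12-14: P5@Q0 runs 2, rem=4, I/O yield, promote→Q0. Q0=[P3,P5] Q1=[P1,P2,P4] Q2=[]
t=14-16: P3@Q0 runs 2, rem=7, I/O yield, promote→Q0. Q0=[P5,P3] Q1=[P1,P2,P4] Q2=[]
t=16-18: P5@Q0 runs 2, rem=2, I/O yield, promote→Q0. Q0=[P3,P5] Q1=[P1,P2,P4] Q2=[]
t=18-20: P3@Q0 runs 2, rem=5, I/O yield, promote→Q0. Q0=[P5,P3] Q1=[P1,P2,P4] Q2=[]
t=20-22: P5@Q0 runs 2, rem=0, completes. Q0=[P3] Q1=[P1,P2,P4] Q2=[]
t=22-24: P3@Q0 runs 2, rem=3, I/O yield, promote→Q0. Q0=[P3] Q1=[P1,P2,P4] Q2=[]
t=24-26: P3@Q0 runs 2, rem=1, I/O yield, promote→Q0. Q0=[P3] Q1=[P1,P2,P4] Q2=[]
t=26-27: P3@Q0 runs 1, rem=0, completes. Q0=[] Q1=[P1,P2,P4] Q2=[]
t=27-31: P1@Q1 runs 4, rem=8, quantum used, demote→Q2. Q0=[] Q1=[P2,P4] Q2=[P1]
t=31-34: P2@Q1 runs 3, rem=0, completes. Q0=[] Q1=[P4] Q2=[P1]
t=34-37: P4@Q1 runs 3, rem=0, completes. Q0=[] Q1=[] Q2=[P1]
t=37-45: P1@Q2 runs 8, rem=0, completes. Q0=[] Q1=[] Q2=[]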